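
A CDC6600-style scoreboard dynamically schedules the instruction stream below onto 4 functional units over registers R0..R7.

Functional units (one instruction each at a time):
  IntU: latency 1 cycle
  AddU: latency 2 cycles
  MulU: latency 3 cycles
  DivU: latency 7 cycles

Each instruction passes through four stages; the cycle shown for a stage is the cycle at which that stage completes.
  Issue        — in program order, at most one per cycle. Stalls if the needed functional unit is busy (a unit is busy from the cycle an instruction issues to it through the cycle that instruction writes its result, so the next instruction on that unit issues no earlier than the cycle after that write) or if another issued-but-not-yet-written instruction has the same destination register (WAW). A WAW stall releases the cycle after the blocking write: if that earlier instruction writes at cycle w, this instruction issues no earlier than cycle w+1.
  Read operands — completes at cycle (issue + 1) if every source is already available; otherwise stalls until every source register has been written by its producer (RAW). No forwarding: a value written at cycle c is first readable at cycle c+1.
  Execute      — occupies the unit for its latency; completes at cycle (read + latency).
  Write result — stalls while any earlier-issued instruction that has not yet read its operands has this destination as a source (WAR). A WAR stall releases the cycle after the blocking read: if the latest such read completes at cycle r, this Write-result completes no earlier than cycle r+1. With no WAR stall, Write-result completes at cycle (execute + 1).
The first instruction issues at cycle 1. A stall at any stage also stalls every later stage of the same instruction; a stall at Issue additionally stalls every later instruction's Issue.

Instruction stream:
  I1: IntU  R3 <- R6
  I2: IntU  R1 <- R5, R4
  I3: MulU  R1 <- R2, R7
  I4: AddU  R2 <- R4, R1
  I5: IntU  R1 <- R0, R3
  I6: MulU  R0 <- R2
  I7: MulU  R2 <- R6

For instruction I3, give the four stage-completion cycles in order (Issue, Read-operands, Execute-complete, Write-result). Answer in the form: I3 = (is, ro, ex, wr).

1) issue 1, read 2, done 3, write 4
2) issue 5, read 6, done 7, write 8  <struct: IntU busy until I1 writes@4>
3) issue 9, read 10, done 13, write 14  <WAW R1: wait I2 write@8>
4) issue 10, read 15, done 17, write 18  <RAW R1: wait I3 write@14>
5) issue 15, read 16, done 17, write 18  <WAW R1: wait I3 write@14>
6) issue 16, read 19, done 22, write 23  <RAW R2: wait I4 write@18>
7) issue 24, read 25, done 28, write 29  <struct: MulU busy until I6 writes@23>

I3 = (9, 10, 13, 14)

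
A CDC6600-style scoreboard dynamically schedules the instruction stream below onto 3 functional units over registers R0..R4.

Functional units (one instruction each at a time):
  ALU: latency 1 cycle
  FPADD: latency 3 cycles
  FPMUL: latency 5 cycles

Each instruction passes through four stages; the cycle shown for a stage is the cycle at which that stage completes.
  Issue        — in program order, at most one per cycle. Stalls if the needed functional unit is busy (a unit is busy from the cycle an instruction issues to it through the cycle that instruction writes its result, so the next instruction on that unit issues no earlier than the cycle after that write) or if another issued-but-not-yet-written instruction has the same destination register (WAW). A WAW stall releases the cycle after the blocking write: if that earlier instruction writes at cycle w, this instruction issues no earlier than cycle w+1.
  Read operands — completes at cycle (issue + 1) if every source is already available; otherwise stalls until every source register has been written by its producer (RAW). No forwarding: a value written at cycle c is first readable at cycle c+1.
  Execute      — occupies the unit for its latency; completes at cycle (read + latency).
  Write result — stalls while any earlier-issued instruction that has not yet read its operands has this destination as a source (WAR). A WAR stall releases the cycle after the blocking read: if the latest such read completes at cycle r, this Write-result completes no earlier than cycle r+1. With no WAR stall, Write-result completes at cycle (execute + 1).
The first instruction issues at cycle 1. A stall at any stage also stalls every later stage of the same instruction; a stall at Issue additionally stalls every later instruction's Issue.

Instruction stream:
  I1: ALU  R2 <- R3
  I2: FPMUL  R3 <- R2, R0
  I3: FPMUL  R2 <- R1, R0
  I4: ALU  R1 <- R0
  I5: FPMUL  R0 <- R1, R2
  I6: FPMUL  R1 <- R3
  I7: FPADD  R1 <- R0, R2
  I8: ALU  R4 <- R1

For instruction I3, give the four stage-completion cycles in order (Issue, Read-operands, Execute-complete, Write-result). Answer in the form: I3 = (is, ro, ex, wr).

I3 = (12, 13, 18, 19)

[1] issue I1 (ALU)
[2] I1 read-ops · issue I2 (FPMUL)
[3] I1 finished on ALU
[4] I1→R2
[5] I2 read-ops
[10] I2 finished on FPMUL
[11] I2→R3
[12] issue I3 (FPMUL)
[13] I3 read-ops · issue I4 (ALU)
[14] I4 read-ops
[15] I4 finished on ALU
[16] I4→R1
[18] I3 finished on FPMUL
[19] I3→R2
[20] issue I5 (FPMUL)
[21] I5 read-ops
[26] I5 finished on FPMUL
[27] I5→R0
[28] issue I6 (FPMUL)
[29] I6 read-ops
[34] I6 finished on FPMUL
[35] I6→R1
[36] issue I7 (FPADD)
[37] I7 read-ops · issue I8 (ALU)
[40] I7 finished on FPADD
[41] I7→R1
[42] I8 read-ops
[43] I8 finished on ALU
[44] I8→R4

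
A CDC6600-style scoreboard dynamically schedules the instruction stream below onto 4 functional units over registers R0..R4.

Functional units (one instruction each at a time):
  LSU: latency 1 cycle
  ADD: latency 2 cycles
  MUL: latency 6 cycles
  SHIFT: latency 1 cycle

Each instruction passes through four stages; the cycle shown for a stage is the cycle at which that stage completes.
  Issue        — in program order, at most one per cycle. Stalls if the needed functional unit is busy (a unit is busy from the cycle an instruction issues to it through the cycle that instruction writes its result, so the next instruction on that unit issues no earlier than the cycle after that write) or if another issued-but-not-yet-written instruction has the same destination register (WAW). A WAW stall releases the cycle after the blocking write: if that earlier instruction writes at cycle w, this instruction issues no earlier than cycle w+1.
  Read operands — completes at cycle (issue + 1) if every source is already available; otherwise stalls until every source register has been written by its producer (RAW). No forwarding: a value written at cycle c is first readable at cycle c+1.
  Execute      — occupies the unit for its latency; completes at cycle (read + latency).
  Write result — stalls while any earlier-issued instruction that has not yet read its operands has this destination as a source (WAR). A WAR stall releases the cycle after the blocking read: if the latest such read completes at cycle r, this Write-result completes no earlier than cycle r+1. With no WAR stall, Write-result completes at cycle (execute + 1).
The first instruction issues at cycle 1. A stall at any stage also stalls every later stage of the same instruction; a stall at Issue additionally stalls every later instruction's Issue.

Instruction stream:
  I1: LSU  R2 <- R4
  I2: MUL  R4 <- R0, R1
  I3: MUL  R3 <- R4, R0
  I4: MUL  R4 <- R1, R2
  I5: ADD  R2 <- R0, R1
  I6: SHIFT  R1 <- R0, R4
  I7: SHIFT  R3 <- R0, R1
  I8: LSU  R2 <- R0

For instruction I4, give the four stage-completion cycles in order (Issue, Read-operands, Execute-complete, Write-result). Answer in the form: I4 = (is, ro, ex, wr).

I4 = (20, 21, 27, 28)

I1  is:1  ro:2  ex:3  wr:4
I2  is:2  ro:3  ex:9  wr:10
I3  is:11  ro:12  ex:18  wr:19  — struct: MUL busy until I2 writes@10
I4  is:20  ro:21  ex:27  wr:28  — struct: MUL busy until I3 writes@19
I5  is:21  ro:22  ex:24  wr:25
I6  is:22  ro:29  ex:30  wr:31  — RAW R4: wait I4 write@28
I7  is:32  ro:33  ex:34  wr:35  — struct: SHIFT busy until I6 writes@31
I8  is:33  ro:34  ex:35  wr:36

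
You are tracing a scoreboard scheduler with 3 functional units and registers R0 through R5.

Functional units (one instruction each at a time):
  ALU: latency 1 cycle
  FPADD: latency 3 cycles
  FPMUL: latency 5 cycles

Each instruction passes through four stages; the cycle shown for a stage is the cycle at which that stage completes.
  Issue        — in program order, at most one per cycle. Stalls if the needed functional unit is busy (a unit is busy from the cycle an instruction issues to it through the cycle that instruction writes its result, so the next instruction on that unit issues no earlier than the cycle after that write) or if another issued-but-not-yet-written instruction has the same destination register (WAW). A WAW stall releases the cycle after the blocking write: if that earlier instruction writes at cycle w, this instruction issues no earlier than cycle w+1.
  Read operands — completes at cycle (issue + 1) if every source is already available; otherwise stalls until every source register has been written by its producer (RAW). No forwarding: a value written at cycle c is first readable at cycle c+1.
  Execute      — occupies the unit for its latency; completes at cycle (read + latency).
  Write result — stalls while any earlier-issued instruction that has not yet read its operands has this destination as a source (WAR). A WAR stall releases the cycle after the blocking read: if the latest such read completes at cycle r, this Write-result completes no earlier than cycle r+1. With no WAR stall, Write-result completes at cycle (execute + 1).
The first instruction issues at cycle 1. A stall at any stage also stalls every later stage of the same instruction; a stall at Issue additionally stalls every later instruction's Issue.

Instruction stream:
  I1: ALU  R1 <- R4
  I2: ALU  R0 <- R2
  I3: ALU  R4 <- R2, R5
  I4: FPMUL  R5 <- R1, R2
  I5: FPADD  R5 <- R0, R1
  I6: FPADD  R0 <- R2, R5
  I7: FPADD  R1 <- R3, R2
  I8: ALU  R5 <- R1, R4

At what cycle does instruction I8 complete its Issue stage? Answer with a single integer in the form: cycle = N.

cycle = 31

I1: IS=1 RO=2 EX=3 WR=4
I2: IS=5 RO=6 EX=7 WR=8  [struct: ALU busy until I1 writes@4]
I3: IS=9 RO=10 EX=11 WR=12  [struct: ALU busy until I2 writes@8]
I4: IS=10 RO=11 EX=16 WR=17
I5: IS=18 RO=19 EX=22 WR=23  [WAW R5: wait I4 write@17]
I6: IS=24 RO=25 EX=28 WR=29  [struct: FPADD busy until I5 writes@23]
I7: IS=30 RO=31 EX=34 WR=35  [struct: FPADD busy until I6 writes@29]
I8: IS=31 RO=36 EX=37 WR=38  [RAW R1: wait I7 write@35]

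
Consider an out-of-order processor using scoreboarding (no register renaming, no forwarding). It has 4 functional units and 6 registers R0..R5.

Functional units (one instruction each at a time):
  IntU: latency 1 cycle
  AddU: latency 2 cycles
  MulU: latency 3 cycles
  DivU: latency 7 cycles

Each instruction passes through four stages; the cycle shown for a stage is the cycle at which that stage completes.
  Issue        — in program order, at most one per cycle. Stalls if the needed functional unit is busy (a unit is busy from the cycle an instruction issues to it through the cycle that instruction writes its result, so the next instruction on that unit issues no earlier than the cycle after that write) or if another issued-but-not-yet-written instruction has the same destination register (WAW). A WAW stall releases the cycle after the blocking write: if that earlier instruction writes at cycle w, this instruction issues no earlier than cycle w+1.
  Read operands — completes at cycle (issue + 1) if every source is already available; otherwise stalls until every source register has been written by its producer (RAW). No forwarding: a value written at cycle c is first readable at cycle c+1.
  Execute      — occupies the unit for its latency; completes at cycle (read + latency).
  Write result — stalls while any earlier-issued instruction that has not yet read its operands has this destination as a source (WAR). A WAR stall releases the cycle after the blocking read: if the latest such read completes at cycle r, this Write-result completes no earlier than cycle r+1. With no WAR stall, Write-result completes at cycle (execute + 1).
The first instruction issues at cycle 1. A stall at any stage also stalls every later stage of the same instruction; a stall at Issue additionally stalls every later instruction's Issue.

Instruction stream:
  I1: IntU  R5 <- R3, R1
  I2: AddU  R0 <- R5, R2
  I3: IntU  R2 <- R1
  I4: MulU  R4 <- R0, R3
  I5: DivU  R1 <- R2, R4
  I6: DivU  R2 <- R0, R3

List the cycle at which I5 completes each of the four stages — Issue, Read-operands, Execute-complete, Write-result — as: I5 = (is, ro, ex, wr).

[I1] 1/2/3/4
[I2] 2/5/7/8  (RAW R5: wait I1 write@4)
[I3] 5/6/7/8  (struct: IntU busy until I1 writes@4)
[I4] 6/9/12/13  (RAW R0: wait I2 write@8)
[I5] 7/14/21/22  (RAW R4: wait I4 write@13)
[I6] 23/24/31/32  (struct: DivU busy until I5 writes@22)

I5 = (7, 14, 21, 22)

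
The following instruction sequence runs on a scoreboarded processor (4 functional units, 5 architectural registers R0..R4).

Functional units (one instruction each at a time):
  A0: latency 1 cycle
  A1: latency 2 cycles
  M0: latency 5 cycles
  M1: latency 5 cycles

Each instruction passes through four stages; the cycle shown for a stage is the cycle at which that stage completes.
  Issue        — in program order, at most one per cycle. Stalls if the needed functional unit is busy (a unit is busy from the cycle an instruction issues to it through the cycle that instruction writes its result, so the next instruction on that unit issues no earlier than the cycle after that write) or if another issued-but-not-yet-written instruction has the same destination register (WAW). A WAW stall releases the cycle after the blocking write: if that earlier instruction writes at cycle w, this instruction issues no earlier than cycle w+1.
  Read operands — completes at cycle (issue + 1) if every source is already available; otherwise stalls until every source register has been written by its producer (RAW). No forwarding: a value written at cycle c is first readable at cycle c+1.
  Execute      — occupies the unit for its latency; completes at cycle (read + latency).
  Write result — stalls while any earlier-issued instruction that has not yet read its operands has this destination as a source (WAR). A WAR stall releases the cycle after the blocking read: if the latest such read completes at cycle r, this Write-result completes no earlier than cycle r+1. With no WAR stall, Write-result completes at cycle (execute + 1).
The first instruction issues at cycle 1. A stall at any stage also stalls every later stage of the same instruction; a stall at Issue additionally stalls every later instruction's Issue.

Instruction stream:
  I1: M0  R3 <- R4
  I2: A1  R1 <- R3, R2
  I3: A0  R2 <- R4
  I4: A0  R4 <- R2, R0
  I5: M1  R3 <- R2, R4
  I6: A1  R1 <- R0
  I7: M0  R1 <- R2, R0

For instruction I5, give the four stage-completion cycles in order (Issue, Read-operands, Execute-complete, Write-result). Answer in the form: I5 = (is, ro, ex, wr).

I1 -> (1, 2, 7, 8)
I2 -> (2, 9, 11, 12)  // RAW R3: wait I1 write@8
I3 -> (3, 4, 5, 10)  // WAR R2: wait I2 read@9
I4 -> (11, 12, 13, 14)  // struct: A0 busy until I3 writes@10
I5 -> (12, 15, 20, 21)  // RAW R4: wait I4 write@14
I6 -> (13, 14, 16, 17)
I7 -> (18, 19, 24, 25)  // WAW R1: wait I6 write@17

I5 = (12, 15, 20, 21)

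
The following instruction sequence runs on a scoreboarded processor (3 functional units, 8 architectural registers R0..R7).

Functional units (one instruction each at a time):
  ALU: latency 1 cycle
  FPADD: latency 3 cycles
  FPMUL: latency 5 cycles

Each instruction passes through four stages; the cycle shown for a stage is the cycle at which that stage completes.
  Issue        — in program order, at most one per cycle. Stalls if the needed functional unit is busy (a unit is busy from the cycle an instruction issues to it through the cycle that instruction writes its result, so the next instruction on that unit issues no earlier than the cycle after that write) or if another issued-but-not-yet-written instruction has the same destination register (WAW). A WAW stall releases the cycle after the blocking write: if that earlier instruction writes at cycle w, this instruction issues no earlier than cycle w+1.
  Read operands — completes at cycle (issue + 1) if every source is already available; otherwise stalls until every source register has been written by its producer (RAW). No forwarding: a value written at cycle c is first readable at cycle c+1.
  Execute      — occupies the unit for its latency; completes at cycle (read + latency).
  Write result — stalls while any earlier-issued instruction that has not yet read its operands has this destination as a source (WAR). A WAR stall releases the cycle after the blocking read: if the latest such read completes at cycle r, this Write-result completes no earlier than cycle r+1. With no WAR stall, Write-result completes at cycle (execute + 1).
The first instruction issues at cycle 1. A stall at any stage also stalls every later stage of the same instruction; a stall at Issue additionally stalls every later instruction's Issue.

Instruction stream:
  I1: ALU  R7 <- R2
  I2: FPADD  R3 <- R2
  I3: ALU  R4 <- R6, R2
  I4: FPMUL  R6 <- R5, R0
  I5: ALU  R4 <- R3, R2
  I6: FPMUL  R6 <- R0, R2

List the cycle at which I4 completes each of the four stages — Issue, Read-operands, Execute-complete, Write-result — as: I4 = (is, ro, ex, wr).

I4 = (6, 7, 12, 13)

  I1 | 1 | 2 | 3 | 4
  I2 | 2 | 3 | 6 | 7
  I3 | 5 | 6 | 7 | 8   struct: ALU busy until I1 writes@4
  I4 | 6 | 7 | 12 | 13
  I5 | 9 | 10 | 11 | 12   struct: ALU busy until I3 writes@8
  I6 | 14 | 15 | 20 | 21   struct: FPMUL busy until I4 writes@13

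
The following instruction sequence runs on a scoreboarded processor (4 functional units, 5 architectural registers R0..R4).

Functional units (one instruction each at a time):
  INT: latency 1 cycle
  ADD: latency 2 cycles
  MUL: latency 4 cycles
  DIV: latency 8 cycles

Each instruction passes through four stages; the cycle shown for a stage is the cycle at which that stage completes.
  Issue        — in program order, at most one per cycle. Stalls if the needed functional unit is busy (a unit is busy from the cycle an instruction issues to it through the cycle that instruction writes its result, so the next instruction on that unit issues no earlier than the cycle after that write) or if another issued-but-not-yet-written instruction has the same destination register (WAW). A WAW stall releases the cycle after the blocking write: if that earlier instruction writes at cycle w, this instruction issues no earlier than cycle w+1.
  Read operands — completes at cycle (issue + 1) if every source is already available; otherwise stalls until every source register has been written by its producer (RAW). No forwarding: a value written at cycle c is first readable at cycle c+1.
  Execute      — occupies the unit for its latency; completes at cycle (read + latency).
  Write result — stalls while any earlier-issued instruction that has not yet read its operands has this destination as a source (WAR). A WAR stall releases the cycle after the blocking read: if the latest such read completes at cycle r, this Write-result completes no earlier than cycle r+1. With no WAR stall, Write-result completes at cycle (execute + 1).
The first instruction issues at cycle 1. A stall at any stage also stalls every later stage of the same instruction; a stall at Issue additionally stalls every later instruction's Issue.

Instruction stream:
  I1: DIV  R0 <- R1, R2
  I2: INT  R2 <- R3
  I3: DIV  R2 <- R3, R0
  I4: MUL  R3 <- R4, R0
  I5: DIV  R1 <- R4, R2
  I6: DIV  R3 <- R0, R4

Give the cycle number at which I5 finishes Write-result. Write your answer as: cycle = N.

cycle 1: I1 dispatched to DIV
cycle 2: I1 operands ready; I2 dispatched to INT
cycle 3: I2 operands ready
cycle 4: I2 complete
cycle 5: R2←I2
cycle 10: I1 complete
cycle 11: R0←I1
cycle 12: I3 dispatched to DIV
cycle 13: I3 operands ready; I4 dispatched to MUL
cycle 14: I4 operands ready
cycle 18: I4 complete
cycle 19: R3←I4
cycle 21: I3 complete
cycle 22: R2←I3
cycle 23: I5 dispatched to DIV
cycle 24: I5 operands ready
cycle 32: I5 complete
cycle 33: R1←I5
cycle 34: I6 dispatched to DIV
cycle 35: I6 operands ready
cycle 43: I6 complete
cycle 44: R3←I6

cycle = 33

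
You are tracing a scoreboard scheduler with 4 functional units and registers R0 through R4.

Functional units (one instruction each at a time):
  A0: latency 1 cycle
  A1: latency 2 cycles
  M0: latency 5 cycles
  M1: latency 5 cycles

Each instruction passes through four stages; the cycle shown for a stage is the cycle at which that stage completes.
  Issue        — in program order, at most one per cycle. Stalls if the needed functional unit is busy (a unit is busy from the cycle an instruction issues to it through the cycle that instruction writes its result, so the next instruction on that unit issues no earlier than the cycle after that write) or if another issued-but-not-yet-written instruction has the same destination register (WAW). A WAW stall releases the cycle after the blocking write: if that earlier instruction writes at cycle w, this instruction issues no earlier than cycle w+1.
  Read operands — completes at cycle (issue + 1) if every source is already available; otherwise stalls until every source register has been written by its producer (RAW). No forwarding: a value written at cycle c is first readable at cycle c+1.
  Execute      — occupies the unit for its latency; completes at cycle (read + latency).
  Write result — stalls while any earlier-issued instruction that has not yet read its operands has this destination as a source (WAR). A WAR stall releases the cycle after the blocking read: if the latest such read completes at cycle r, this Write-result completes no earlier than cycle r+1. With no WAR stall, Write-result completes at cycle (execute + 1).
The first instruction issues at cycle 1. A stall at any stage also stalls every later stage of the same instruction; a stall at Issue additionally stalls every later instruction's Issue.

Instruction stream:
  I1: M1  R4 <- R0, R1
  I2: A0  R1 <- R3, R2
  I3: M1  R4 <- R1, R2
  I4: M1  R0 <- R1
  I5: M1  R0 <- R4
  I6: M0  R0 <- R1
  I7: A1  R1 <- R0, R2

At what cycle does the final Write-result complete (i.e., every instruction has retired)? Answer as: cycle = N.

[I1] 1/2/7/8
[I2] 2/3/4/5
[I3] 9/10/15/16  (struct: M1 busy until I1 writes@8)
[I4] 17/18/23/24  (struct: M1 busy until I3 writes@16)
[I5] 25/26/31/32  (struct: M1 busy until I4 writes@24)
[I6] 33/34/39/40  (WAW R0: wait I5 write@32)
[I7] 34/41/43/44  (RAW R0: wait I6 write@40)

cycle = 44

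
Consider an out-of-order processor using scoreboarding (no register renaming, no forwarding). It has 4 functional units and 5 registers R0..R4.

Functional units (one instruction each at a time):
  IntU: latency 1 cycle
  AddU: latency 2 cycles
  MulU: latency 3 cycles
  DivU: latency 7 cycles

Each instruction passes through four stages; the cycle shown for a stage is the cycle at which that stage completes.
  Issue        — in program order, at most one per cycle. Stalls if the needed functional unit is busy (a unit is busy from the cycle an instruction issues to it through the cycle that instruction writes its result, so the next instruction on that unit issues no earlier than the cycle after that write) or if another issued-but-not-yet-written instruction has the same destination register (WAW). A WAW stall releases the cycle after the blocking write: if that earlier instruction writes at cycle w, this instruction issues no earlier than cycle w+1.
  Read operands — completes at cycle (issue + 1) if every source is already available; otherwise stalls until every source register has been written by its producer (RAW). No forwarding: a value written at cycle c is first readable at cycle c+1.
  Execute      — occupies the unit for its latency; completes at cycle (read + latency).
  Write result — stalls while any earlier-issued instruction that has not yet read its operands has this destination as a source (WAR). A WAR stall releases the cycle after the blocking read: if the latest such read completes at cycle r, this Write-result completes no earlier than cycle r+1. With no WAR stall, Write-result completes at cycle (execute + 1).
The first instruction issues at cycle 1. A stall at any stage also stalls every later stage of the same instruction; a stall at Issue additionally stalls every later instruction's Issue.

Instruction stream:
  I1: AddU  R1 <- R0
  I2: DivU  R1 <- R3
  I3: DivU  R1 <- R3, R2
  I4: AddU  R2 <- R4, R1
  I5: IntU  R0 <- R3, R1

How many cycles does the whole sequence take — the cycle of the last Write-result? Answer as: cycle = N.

cycle = 29

I1: IS=1 RO=2 EX=4 WR=5
I2: IS=6 RO=7 EX=14 WR=15  [WAW R1: wait I1 write@5]
I3: IS=16 RO=17 EX=24 WR=25  [struct: DivU busy until I2 writes@15]
I4: IS=17 RO=26 EX=28 WR=29  [RAW R1: wait I3 write@25]
I5: IS=18 RO=26 EX=27 WR=28  [RAW R1: wait I3 write@25]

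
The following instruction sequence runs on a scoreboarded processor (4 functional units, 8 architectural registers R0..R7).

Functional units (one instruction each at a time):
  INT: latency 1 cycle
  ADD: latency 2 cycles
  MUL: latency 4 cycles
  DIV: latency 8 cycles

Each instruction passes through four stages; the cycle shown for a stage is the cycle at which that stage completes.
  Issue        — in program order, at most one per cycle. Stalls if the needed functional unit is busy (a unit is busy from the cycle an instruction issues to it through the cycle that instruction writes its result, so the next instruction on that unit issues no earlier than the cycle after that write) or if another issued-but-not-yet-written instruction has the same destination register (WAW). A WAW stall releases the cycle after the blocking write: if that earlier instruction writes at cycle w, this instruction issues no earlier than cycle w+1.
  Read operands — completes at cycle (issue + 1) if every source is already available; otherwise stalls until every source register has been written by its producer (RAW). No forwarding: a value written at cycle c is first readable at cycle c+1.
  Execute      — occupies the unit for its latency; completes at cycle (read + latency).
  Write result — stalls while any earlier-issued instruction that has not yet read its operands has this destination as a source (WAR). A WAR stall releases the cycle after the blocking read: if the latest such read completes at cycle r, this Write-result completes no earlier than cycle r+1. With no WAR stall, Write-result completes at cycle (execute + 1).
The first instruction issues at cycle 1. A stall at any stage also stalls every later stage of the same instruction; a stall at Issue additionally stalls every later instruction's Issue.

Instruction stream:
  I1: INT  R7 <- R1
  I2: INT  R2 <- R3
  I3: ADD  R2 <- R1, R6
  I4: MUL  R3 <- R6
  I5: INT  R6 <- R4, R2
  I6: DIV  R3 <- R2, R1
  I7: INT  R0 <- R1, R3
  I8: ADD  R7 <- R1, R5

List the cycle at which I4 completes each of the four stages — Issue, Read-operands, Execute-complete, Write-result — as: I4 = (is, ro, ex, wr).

1) issue 1, read 2, done 3, write 4
2) issue 5, read 6, done 7, write 8  <struct: INT busy until I1 writes@4>
3) issue 9, read 10, done 12, write 13  <WAW R2: wait I2 write@8>
4) issue 10, read 11, done 15, write 16
5) issue 11, read 14, done 15, write 16  <RAW R2: wait I3 write@13>
6) issue 17, read 18, done 26, write 27  <WAW R3: wait I4 write@16>
7) issue 18, read 28, done 29, write 30  <RAW R3: wait I6 write@27>
8) issue 19, read 20, done 22, write 23

I4 = (10, 11, 15, 16)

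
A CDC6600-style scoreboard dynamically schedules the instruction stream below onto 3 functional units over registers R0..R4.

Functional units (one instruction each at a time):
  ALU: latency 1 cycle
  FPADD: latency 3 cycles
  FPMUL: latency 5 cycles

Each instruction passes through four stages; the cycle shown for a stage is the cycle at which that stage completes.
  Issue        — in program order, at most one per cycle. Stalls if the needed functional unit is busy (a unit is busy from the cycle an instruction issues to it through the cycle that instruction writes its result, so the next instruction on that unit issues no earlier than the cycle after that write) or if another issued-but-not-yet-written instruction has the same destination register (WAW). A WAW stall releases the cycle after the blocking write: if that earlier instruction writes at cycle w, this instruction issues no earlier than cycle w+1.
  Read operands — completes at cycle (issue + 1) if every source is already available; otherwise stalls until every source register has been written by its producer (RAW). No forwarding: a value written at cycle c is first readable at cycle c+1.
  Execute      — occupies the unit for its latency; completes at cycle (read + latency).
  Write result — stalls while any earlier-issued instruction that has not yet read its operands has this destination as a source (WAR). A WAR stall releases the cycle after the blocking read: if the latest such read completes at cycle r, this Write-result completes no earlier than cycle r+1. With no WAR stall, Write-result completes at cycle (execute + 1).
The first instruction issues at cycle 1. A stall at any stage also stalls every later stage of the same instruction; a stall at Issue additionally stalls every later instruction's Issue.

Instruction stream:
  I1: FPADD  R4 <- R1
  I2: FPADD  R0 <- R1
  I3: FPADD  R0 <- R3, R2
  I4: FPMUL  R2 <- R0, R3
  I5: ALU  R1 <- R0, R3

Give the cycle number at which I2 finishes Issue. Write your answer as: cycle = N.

c1: I1→FPADD
c2: I1 RO
c5: I1 EX
c6: I1 WR R4
c7: I2→FPADD
c8: I2 RO
c11: I2 EX
c12: I2 WR R0
c13: I3→FPADD
c14: I3 RO | I4→FPMUL
c15: I5→ALU
c17: I3 EX
c18: I3 WR R0
c19: I4 RO | I5 RO
c20: I5 EX
c21: I5 WR R1
c24: I4 EX
c25: I4 WR R2

cycle = 7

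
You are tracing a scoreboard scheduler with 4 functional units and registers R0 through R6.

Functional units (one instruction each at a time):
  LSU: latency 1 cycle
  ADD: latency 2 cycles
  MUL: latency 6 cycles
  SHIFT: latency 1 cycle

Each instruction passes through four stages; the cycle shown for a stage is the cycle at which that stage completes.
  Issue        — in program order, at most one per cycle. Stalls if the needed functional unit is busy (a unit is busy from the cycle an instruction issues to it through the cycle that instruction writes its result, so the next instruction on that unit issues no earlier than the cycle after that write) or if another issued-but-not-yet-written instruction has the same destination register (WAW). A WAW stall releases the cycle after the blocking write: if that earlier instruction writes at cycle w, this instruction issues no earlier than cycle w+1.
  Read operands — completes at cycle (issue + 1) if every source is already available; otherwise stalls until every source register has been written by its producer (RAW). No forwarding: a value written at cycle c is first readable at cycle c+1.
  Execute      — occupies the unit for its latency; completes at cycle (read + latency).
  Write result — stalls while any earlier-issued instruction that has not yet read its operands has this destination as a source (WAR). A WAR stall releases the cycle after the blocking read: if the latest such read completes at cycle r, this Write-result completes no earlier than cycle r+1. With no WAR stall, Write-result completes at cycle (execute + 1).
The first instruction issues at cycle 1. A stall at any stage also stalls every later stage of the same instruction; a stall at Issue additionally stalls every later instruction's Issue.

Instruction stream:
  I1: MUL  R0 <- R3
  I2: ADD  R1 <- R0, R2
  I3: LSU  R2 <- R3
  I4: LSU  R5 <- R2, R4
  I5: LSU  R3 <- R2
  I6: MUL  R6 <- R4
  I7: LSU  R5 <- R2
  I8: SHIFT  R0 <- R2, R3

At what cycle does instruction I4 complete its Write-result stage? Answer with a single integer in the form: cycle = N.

cycle = 15

cycle 1: I1 issues→MUL
cycle 2: I1 reads; I2 issues→ADD
cycle 3: I3 issues→LSU
cycle 4: I3 reads
cycle 5: I3 exec-done
cycle 8: I1 exec-done
cycle 9: I1 writes R0
cycle 10: I2 reads
cycle 11: I3 writes R2
cycle 12: I2 exec-done; I4 issues→LSU
cycle 13: I2 writes R1; I4 reads
cycle 14: I4 exec-done
cycle 15: I4 writes R5
cycle 16: I5 issues→LSU
cycle 17: I5 reads; I6 issues→MUL
cycle 18: I5 exec-done; I6 reads
cycle 19: I5 writes R3
cycle 20: I7 issues→LSU
cycle 21: I7 reads; I8 issues→SHIFT
cycle 22: I7 exec-done; I8 reads
cycle 23: I7 writes R5; I8 exec-done
cycle 24: I6 exec-done; I8 writes R0
cycle 25: I6 writes R6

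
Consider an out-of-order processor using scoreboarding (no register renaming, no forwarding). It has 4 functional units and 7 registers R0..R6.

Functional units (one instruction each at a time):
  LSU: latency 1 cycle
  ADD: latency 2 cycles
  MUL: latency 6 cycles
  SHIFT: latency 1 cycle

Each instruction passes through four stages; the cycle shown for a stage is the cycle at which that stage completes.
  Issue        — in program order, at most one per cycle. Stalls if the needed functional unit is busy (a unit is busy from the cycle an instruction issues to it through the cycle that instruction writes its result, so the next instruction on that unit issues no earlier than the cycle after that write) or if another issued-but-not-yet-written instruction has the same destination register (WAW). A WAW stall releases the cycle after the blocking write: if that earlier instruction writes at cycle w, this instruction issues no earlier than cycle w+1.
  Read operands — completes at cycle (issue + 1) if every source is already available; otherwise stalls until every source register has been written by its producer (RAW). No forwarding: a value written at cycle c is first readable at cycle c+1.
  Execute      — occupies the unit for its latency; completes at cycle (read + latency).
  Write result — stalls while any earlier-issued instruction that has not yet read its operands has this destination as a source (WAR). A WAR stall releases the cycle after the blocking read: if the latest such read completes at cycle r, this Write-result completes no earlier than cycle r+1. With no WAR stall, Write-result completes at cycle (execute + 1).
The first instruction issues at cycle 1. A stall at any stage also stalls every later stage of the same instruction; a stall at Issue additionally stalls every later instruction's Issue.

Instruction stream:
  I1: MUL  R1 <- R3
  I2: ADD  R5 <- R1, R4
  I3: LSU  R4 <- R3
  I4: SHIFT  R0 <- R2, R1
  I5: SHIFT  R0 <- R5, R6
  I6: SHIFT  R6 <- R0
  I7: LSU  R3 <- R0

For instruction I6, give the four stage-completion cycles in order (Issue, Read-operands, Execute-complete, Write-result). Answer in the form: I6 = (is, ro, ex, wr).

I6 = (17, 18, 19, 20)

  I1 | 1 | 2 | 8 | 9
  I2 | 2 | 10 | 12 | 13   RAW R1: wait I1 write@9
  I3 | 3 | 4 | 5 | 11   WAR R4: wait I2 read@10
  I4 | 4 | 10 | 11 | 12   RAW R1: wait I1 write@9
  I5 | 13 | 14 | 15 | 16   struct: SHIFT busy until I4 writes@12
  I6 | 17 | 18 | 19 | 20   struct: SHIFT busy until I5 writes@16
  I7 | 18 | 19 | 20 | 21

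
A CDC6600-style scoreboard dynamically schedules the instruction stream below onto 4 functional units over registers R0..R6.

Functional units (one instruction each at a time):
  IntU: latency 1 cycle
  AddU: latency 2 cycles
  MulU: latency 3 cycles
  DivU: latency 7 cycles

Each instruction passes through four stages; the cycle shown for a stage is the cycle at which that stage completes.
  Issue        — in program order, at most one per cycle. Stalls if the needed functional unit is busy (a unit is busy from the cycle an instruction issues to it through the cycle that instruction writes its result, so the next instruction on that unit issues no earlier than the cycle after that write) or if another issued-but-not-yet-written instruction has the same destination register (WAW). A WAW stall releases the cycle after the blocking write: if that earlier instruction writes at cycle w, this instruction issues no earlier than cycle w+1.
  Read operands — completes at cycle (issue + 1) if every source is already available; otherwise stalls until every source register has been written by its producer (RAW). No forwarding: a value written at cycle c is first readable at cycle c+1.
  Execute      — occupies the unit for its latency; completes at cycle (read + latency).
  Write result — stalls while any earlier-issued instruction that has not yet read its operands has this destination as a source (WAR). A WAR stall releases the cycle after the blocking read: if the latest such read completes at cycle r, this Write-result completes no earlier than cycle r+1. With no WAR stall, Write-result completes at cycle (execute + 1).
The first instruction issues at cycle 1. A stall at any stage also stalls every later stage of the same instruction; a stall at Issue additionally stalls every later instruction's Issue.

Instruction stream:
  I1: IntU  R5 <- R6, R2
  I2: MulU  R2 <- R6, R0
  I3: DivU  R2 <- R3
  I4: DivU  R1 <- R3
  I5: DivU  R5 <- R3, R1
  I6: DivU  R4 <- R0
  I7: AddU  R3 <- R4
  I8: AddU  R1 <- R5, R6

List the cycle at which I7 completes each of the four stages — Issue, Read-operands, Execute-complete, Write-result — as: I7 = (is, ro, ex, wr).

I7 = (39, 48, 50, 51)

[1] I1 issues→IntU
[2] I1 reads · I2 issues→MulU
[3] I1 exec-done · I2 reads
[4] I1 writes R5
[6] I2 exec-done
[7] I2 writes R2
[8] I3 issues→DivU
[9] I3 reads
[16] I3 exec-done
[17] I3 writes R2
[18] I4 issues→DivU
[19] I4 reads
[26] I4 exec-done
[27] I4 writes R1
[28] I5 issues→DivU
[29] I5 reads
[36] I5 exec-done
[37] I5 writes R5
[38] I6 issues→DivU
[39] I6 reads · I7 issues→AddU
[46] I6 exec-done
[47] I6 writes R4
[48] I7 reads
[50] I7 exec-done
[51] I7 writes R3
[52] I8 issues→AddU
[53] I8 reads
[55] I8 exec-done
[56] I8 writes R1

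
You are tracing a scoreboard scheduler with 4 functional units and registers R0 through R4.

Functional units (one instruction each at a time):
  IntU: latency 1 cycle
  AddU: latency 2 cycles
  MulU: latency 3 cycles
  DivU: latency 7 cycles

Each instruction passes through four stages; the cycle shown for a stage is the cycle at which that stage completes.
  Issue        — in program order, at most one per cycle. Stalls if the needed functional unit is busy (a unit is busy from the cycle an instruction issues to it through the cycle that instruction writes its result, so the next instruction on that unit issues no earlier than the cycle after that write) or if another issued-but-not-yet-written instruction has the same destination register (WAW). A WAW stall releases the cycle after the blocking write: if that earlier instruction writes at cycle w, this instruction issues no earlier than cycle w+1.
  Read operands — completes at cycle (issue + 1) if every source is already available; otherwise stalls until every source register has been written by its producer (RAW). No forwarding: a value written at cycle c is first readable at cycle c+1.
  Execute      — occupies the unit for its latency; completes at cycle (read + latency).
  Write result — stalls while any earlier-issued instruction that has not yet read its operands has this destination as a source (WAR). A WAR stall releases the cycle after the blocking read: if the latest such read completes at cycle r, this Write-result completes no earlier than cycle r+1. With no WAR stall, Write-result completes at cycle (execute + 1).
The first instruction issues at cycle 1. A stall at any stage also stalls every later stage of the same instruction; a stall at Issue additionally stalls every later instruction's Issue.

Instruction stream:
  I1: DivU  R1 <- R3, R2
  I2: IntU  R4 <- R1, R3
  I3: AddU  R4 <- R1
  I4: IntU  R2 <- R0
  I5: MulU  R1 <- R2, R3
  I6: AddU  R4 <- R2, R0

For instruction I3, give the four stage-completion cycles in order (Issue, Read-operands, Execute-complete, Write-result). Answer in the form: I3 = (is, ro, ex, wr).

I3 = (14, 15, 17, 18)

I1  is:1  ro:2  ex:9  wr:10
I2  is:2  ro:11  ex:12  wr:13  — RAW R1: wait I1 write@10
I3  is:14  ro:15  ex:17  wr:18  — WAW R4: wait I2 write@13
I4  is:15  ro:16  ex:17  wr:18
I5  is:16  ro:19  ex:22  wr:23  — RAW R2: wait I4 write@18
I6  is:19  ro:20  ex:22  wr:23  — struct: AddU busy until I3 writes@18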